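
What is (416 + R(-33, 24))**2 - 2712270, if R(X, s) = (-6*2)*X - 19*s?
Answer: -2585534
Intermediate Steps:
R(X, s) = -19*s - 12*X (R(X, s) = -12*X - 19*s = -19*s - 12*X)
(416 + R(-33, 24))**2 - 2712270 = (416 + (-19*24 - 12*(-33)))**2 - 2712270 = (416 + (-456 + 396))**2 - 2712270 = (416 - 60)**2 - 2712270 = 356**2 - 2712270 = 126736 - 2712270 = -2585534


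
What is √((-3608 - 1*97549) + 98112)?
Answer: I*√3045 ≈ 55.182*I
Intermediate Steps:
√((-3608 - 1*97549) + 98112) = √((-3608 - 97549) + 98112) = √(-101157 + 98112) = √(-3045) = I*√3045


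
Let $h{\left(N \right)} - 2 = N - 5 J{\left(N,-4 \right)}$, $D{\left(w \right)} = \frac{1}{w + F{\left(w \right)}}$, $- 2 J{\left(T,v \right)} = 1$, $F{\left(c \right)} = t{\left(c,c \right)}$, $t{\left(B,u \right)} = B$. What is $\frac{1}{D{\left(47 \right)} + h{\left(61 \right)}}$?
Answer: $\frac{47}{3079} \approx 0.015265$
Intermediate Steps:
$F{\left(c \right)} = c$
$J{\left(T,v \right)} = - \frac{1}{2}$ ($J{\left(T,v \right)} = \left(- \frac{1}{2}\right) 1 = - \frac{1}{2}$)
$D{\left(w \right)} = \frac{1}{2 w}$ ($D{\left(w \right)} = \frac{1}{w + w} = \frac{1}{2 w}$)
$h{\left(N \right)} = \frac{9}{2} + N$ ($h{\left(N \right)} = 2 + \left(N - - \frac{5}{2}\right) = 2 + \left(N + \frac{5}{2}\right) = 2 + \left(\frac{5}{2} + N\right) = \frac{9}{2} + N$)
$\frac{1}{D{\left(47 \right)} + h{\left(61 \right)}} = \frac{1}{\frac{1}{2 \cdot 47} + \left(\frac{9}{2} + 61\right)} = \frac{1}{\frac{1}{2} \cdot \frac{1}{47} + \frac{131}{2}} = \frac{1}{\frac{1}{94} + \frac{131}{2}} = \frac{1}{\frac{3079}{47}} = \frac{47}{3079}$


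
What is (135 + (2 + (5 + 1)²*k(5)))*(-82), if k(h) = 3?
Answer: -20090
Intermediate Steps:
(135 + (2 + (5 + 1)²*k(5)))*(-82) = (135 + (2 + (5 + 1)²*3))*(-82) = (135 + (2 + 6²*3))*(-82) = (135 + (2 + 36*3))*(-82) = (135 + (2 + 108))*(-82) = (135 + 110)*(-82) = 245*(-82) = -20090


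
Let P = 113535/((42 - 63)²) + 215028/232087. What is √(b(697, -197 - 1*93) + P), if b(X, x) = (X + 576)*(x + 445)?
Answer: √521466158457235814/1624609 ≈ 444.49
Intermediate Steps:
P = 2938313877/11372263 (P = 113535/((-21)²) + 215028*(1/232087) = 113535/441 + 215028/232087 = 113535*(1/441) + 215028/232087 = 12615/49 + 215028/232087 = 2938313877/11372263 ≈ 258.38)
b(X, x) = (445 + x)*(576 + X) (b(X, x) = (576 + X)*(445 + x) = (445 + x)*(576 + X))
√(b(697, -197 - 1*93) + P) = √((256320 + 445*697 + 576*(-197 - 1*93) + 697*(-197 - 1*93)) + 2938313877/11372263) = √((256320 + 310165 + 576*(-197 - 93) + 697*(-197 - 93)) + 2938313877/11372263) = √((256320 + 310165 + 576*(-290) + 697*(-290)) + 2938313877/11372263) = √((256320 + 310165 - 167040 - 202130) + 2938313877/11372263) = √(197315 + 2938313877/11372263) = √(2246856387722/11372263) = √521466158457235814/1624609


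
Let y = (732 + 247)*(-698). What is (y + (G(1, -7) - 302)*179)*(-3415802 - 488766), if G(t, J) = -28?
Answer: 2898798138016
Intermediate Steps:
y = -683342 (y = 979*(-698) = -683342)
(y + (G(1, -7) - 302)*179)*(-3415802 - 488766) = (-683342 + (-28 - 302)*179)*(-3415802 - 488766) = (-683342 - 330*179)*(-3904568) = (-683342 - 59070)*(-3904568) = -742412*(-3904568) = 2898798138016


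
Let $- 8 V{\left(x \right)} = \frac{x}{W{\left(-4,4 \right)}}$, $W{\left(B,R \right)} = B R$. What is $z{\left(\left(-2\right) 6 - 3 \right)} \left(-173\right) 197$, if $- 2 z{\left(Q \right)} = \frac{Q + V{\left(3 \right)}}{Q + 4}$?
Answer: $\frac{65333277}{2816} \approx 23201.0$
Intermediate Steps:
$V{\left(x \right)} = \frac{x}{128}$ ($V{\left(x \right)} = - \frac{x \frac{1}{\left(-4\right) 4}}{8} = - \frac{x \frac{1}{-16}}{8} = - \frac{x \left(- \frac{1}{16}\right)}{8} = - \frac{\left(- \frac{1}{16}\right) x}{8} = \frac{x}{128}$)
$z{\left(Q \right)} = - \frac{\frac{3}{128} + Q}{2 \left(4 + Q\right)}$ ($z{\left(Q \right)} = - \frac{\left(Q + \frac{1}{128} \cdot 3\right) \frac{1}{Q + 4}}{2} = - \frac{\left(Q + \frac{3}{128}\right) \frac{1}{4 + Q}}{2} = - \frac{\left(\frac{3}{128} + Q\right) \frac{1}{4 + Q}}{2} = - \frac{\frac{1}{4 + Q} \left(\frac{3}{128} + Q\right)}{2} = - \frac{\frac{3}{128} + Q}{2 \left(4 + Q\right)}$)
$z{\left(\left(-2\right) 6 - 3 \right)} \left(-173\right) 197 = \frac{-3 - 128 \left(\left(-2\right) 6 - 3\right)}{256 \left(4 - 15\right)} \left(-173\right) 197 = \frac{-3 - 128 \left(-12 - 3\right)}{256 \left(4 - 15\right)} \left(-173\right) 197 = \frac{-3 - -1920}{256 \left(4 - 15\right)} \left(-173\right) 197 = \frac{-3 + 1920}{256 \left(-11\right)} \left(-173\right) 197 = \frac{1}{256} \left(- \frac{1}{11}\right) 1917 \left(-173\right) 197 = \left(- \frac{1917}{2816}\right) \left(-173\right) 197 = \frac{331641}{2816} \cdot 197 = \frac{65333277}{2816}$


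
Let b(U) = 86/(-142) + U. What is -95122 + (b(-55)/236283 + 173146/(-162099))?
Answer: -86225507033911228/906462633069 ≈ -95123.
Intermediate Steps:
b(U) = -43/71 + U (b(U) = 86*(-1/142) + U = -43/71 + U)
-95122 + (b(-55)/236283 + 173146/(-162099)) = -95122 + ((-43/71 - 55)/236283 + 173146/(-162099)) = -95122 + (-3948/71*1/236283 + 173146*(-1/162099)) = -95122 + (-1316/5592031 - 173146/162099) = -95122 - 968451121810/906462633069 = -86225507033911228/906462633069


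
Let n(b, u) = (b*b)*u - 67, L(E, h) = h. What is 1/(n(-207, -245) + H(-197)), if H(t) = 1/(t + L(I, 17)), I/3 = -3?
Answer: -180/1889652961 ≈ -9.5256e-8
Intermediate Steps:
I = -9 (I = 3*(-3) = -9)
n(b, u) = -67 + u*b² (n(b, u) = b²*u - 67 = u*b² - 67 = -67 + u*b²)
H(t) = 1/(17 + t) (H(t) = 1/(t + 17) = 1/(17 + t))
1/(n(-207, -245) + H(-197)) = 1/((-67 - 245*(-207)²) + 1/(17 - 197)) = 1/((-67 - 245*42849) + 1/(-180)) = 1/((-67 - 10498005) - 1/180) = 1/(-10498072 - 1/180) = 1/(-1889652961/180) = -180/1889652961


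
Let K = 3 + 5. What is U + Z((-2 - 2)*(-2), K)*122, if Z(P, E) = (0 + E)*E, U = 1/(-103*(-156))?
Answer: 125458945/16068 ≈ 7808.0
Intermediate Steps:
K = 8
U = 1/16068 (U = -1/103*(-1/156) = 1/16068 ≈ 6.2236e-5)
Z(P, E) = E² (Z(P, E) = E*E = E²)
U + Z((-2 - 2)*(-2), K)*122 = 1/16068 + 8²*122 = 1/16068 + 64*122 = 1/16068 + 7808 = 125458945/16068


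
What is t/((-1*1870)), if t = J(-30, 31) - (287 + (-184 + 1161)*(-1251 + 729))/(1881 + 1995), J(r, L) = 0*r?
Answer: -46337/658920 ≈ -0.070323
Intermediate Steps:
J(r, L) = 0
t = 509707/3876 (t = 0 - (287 + (-184 + 1161)*(-1251 + 729))/(1881 + 1995) = 0 - (287 + 977*(-522))/3876 = 0 - (287 - 509994)/3876 = 0 - (-509707)/3876 = 0 - 1*(-509707/3876) = 0 + 509707/3876 = 509707/3876 ≈ 131.50)
t/((-1*1870)) = 509707/(3876*((-1*1870))) = (509707/3876)/(-1870) = (509707/3876)*(-1/1870) = -46337/658920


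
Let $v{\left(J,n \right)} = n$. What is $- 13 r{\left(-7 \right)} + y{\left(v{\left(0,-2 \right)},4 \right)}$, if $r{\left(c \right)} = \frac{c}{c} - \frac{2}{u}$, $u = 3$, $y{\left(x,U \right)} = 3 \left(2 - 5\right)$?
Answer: $- \frac{40}{3} \approx -13.333$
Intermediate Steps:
$y{\left(x,U \right)} = -9$ ($y{\left(x,U \right)} = 3 \left(-3\right) = -9$)
$r{\left(c \right)} = \frac{1}{3}$ ($r{\left(c \right)} = \frac{c}{c} - \frac{2}{3} = 1 - \frac{2}{3} = \frac{1}{3}$)
$- 13 r{\left(-7 \right)} + y{\left(v{\left(0,-2 \right)},4 \right)} = \left(-13\right) \frac{1}{3} - 9 = - \frac{13}{3} - 9 = - \frac{40}{3}$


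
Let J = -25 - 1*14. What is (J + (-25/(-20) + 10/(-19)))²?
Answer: 8462281/5776 ≈ 1465.1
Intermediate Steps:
J = -39 (J = -25 - 14 = -39)
(J + (-25/(-20) + 10/(-19)))² = (-39 + (-25/(-20) + 10/(-19)))² = (-39 + (-25*(-1/20) + 10*(-1/19)))² = (-39 + (5/4 - 10/19))² = (-39 + 55/76)² = (-2909/76)² = 8462281/5776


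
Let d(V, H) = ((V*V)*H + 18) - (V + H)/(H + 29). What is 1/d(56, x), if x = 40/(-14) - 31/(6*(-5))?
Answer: -85605/488244709 ≈ -0.00017533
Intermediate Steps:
x = -383/210 (x = 40*(-1/14) - 31/(-30) = -20/7 - 31*(-1/30) = -20/7 + 31/30 = -383/210 ≈ -1.8238)
d(V, H) = 18 + H*V² - (H + V)/(29 + H) (d(V, H) = (V²*H + 18) - (H + V)/(29 + H) = (H*V² + 18) - (H + V)/(29 + H) = (18 + H*V²) - (H + V)/(29 + H) = 18 + H*V² - (H + V)/(29 + H))
1/d(56, x) = 1/((522 - 1*56 + 17*(-383/210) + (-383/210)²*56² + 29*(-383/210)*56²)/(29 - 383/210)) = 1/((522 - 56 - 6511/210 + (146689/44100)*3136 + 29*(-383/210)*3136)/(5707/210)) = 1/(210*(522 - 56 - 6511/210 + 2347024/225 - 2487968/15)/5707) = 1/((210/5707)*(-488244709/3150)) = 1/(-488244709/85605) = -85605/488244709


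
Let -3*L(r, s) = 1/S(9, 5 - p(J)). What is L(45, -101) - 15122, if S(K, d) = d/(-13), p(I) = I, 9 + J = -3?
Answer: -771209/51 ≈ -15122.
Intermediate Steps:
J = -12 (J = -9 - 3 = -12)
S(K, d) = -d/13 (S(K, d) = d*(-1/13) = -d/13)
L(r, s) = 13/51 (L(r, s) = -(-13/(5 - 1*(-12)))/3 = -(-13/(5 + 12))/3 = -1/(3*((-1/13*17))) = -1/(3*(-17/13)) = -⅓*(-13/17) = 13/51)
L(45, -101) - 15122 = 13/51 - 15122 = -771209/51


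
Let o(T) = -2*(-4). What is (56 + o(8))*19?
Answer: 1216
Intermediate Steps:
o(T) = 8
(56 + o(8))*19 = (56 + 8)*19 = 64*19 = 1216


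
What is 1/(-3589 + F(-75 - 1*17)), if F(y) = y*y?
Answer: 1/4875 ≈ 0.00020513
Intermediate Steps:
F(y) = y²
1/(-3589 + F(-75 - 1*17)) = 1/(-3589 + (-75 - 1*17)²) = 1/(-3589 + (-75 - 17)²) = 1/(-3589 + (-92)²) = 1/(-3589 + 8464) = 1/4875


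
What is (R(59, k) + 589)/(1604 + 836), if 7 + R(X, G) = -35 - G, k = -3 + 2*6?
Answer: 269/1220 ≈ 0.22049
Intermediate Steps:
k = 9 (k = -3 + 12 = 9)
R(X, G) = -42 - G (R(X, G) = -7 + (-35 - G) = -42 - G)
(R(59, k) + 589)/(1604 + 836) = ((-42 - 1*9) + 589)/(1604 + 836) = ((-42 - 9) + 589)/2440 = (-51 + 589)*(1/2440) = 538*(1/2440) = 269/1220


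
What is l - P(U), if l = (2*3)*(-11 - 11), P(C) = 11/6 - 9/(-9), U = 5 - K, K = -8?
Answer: -809/6 ≈ -134.83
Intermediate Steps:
U = 13 (U = 5 - 1*(-8) = 5 + 8 = 13)
P(C) = 17/6 (P(C) = 11*(⅙) - 9*(-⅑) = 11/6 + 1 = 17/6)
l = -132 (l = 6*(-22) = -132)
l - P(U) = -132 - 1*17/6 = -132 - 17/6 = -809/6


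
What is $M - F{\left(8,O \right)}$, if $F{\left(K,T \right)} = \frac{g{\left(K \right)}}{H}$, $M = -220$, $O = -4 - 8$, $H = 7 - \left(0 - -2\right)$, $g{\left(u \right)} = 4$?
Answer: $- \frac{1104}{5} \approx -220.8$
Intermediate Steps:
$H = 5$ ($H = 7 - \left(0 + 2\right) = 7 - 2 = 5$)
$O = -12$
$F{\left(K,T \right)} = \frac{4}{5}$
$M - F{\left(8,O \right)} = -220 - \frac{4}{5} = - \frac{1104}{5}$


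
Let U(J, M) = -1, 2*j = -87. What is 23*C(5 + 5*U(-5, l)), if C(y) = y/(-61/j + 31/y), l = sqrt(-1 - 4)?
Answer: 0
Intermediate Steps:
l = I*sqrt(5) (l = sqrt(-5) = I*sqrt(5) ≈ 2.2361*I)
j = -87/2 (j = (1/2)*(-87) = -87/2 ≈ -43.500)
C(y) = y/(122/87 + 31/y) (C(y) = y/(-61/(-87/2) + 31/y) = y/(-61*(-2/87) + 31/y) = y/(122/87 + 31/y))
23*C(5 + 5*U(-5, l)) = 23*(87*(5 + 5*(-1))**2/(2697 + 122*(5 + 5*(-1)))) = 23*(87*(5 - 5)**2/(2697 + 122*(5 - 5))) = 23*(87*0**2/(2697 + 122*0)) = 23*(87*0/(2697 + 0)) = 23*(87*0/2697) = 23*(87*0*(1/2697)) = 23*0 = 0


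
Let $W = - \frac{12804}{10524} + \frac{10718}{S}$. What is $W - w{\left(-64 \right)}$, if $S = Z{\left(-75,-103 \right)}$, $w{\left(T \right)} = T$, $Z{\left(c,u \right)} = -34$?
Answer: $- \frac{3763806}{14909} \approx -252.45$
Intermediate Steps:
$S = -34$
$W = - \frac{4717982}{14909}$ ($W = - \frac{12804}{10524} + \frac{10718}{-34} = \left(-12804\right) \frac{1}{10524} + 10718 \left(- \frac{1}{34}\right) = - \frac{1067}{877} - \frac{5359}{17} = - \frac{4717982}{14909} \approx -316.45$)
$W - w{\left(-64 \right)} = - \frac{4717982}{14909} - -64 = - \frac{4717982}{14909} + 64 = - \frac{3763806}{14909}$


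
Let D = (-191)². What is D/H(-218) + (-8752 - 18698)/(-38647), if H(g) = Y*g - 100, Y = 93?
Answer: -850614907/787393978 ≈ -1.0803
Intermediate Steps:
D = 36481
H(g) = -100 + 93*g (H(g) = 93*g - 100 = -100 + 93*g)
D/H(-218) + (-8752 - 18698)/(-38647) = 36481/(-100 + 93*(-218)) + (-8752 - 18698)/(-38647) = 36481/(-100 - 20274) - 27450*(-1/38647) = 36481/(-20374) + 27450/38647 = 36481*(-1/20374) + 27450/38647 = -36481/20374 + 27450/38647 = -850614907/787393978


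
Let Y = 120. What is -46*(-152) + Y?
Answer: 7112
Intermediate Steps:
-46*(-152) + Y = -46*(-152) + 120 = 6992 + 120 = 7112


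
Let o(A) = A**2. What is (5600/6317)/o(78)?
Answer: 1400/9608157 ≈ 0.00014571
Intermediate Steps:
(5600/6317)/o(78) = (5600/6317)/(78**2) = (5600*(1/6317))/6084 = (5600/6317)*(1/6084) = 1400/9608157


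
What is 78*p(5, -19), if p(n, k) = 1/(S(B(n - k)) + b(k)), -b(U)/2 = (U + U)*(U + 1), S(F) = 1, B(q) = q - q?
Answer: -78/1367 ≈ -0.057059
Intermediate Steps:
B(q) = 0
b(U) = -4*U*(1 + U) (b(U) = -2*(U + U)*(U + 1) = -2*2*U*(1 + U) = -4*U*(1 + U))
p(n, k) = 1/(1 - 4*k*(1 + k))
78*p(5, -19) = 78*(-1/(-1 + 4*(-19)*(1 - 19))) = 78*(-1/(-1 + 4*(-19)*(-18))) = 78*(-1/(-1 + 1368)) = 78*(-1/1367) = -78/1367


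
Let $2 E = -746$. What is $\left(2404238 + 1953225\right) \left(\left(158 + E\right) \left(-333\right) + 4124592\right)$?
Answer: $18284729593581$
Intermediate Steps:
$E = -373$ ($E = \frac{1}{2} \left(-746\right) = -373$)
$\left(2404238 + 1953225\right) \left(\left(158 + E\right) \left(-333\right) + 4124592\right) = \left(2404238 + 1953225\right) \left(\left(158 - 373\right) \left(-333\right) + 4124592\right) = 4357463 \left(\left(-215\right) \left(-333\right) + 4124592\right) = 4357463 \left(71595 + 4124592\right) = 4357463 \cdot 4196187 = 18284729593581$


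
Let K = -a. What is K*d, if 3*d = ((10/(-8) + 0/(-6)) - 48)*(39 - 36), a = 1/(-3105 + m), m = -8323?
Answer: -197/45712 ≈ -0.0043096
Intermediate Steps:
a = -1/11428 (a = 1/(-3105 - 8323) = 1/(-11428) = -1/11428 ≈ -8.7504e-5)
d = -197/4 (d = (((10/(-8) + 0/(-6)) - 48)*(39 - 36))/3 = (((10*(-⅛) + 0*(-⅙)) - 48)*3)/3 = (((-5/4 + 0) - 48)*3)/3 = ((-5/4 - 48)*3)/3 = (-197/4*3)/3 = (⅓)*(-591/4) = -197/4 ≈ -49.250)
K = 1/11428 (K = -1*(-1/11428) = 1/11428 ≈ 8.7504e-5)
K*d = (1/11428)*(-197/4) = -197/45712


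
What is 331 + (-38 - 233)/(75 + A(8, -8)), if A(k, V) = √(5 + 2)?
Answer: 1839233/5618 + 271*√7/5618 ≈ 327.51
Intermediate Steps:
A(k, V) = √7
331 + (-38 - 233)/(75 + A(8, -8)) = 331 + (-38 - 233)/(75 + √7) = 331 - 271/(75 + √7)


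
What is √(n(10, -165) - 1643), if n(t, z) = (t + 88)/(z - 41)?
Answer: I*√17435634/103 ≈ 40.54*I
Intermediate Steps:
n(t, z) = (88 + t)/(-41 + z)
√(n(10, -165) - 1643) = √((88 + 10)/(-41 - 165) - 1643) = √(98/(-206) - 1643) = √(-1/206*98 - 1643) = √(-49/103 - 1643) = √(-169278/103) = I*√17435634/103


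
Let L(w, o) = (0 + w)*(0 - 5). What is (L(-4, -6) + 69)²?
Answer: 7921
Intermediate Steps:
L(w, o) = -5*w (L(w, o) = w*(-5) = -5*w)
(L(-4, -6) + 69)² = (-5*(-4) + 69)² = (20 + 69)² = 89² = 7921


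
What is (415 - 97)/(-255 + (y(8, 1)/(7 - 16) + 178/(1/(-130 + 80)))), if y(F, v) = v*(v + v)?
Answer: -2862/82397 ≈ -0.034734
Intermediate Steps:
y(F, v) = 2*v² (y(F, v) = v*(2*v) = 2*v²)
(415 - 97)/(-255 + (y(8, 1)/(7 - 16) + 178/(1/(-130 + 80)))) = (415 - 97)/(-255 + ((2*1²)/(7 - 16) + 178/(1/(-130 + 80)))) = 318/(-255 + ((2*1)/(-9) + 178/(1/(-50)))) = 318/(-255 + (2*(-⅑) + 178/(-1/50))) = 318/(-255 + (-2/9 + 178*(-50))) = 318/(-255 + (-2/9 - 8900)) = 318/(-255 - 80102/9) = 318/(-82397/9) = 318*(-9/82397) = -2862/82397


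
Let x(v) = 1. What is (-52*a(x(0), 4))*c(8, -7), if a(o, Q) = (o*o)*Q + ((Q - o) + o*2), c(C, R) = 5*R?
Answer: 16380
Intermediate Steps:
a(o, Q) = Q + o + Q*o**2 (a(o, Q) = o**2*Q + ((Q - o) + 2*o) = Q*o**2 + (Q + o) = Q + o + Q*o**2)
(-52*a(x(0), 4))*c(8, -7) = (-52*(4 + 1 + 4*1**2))*(5*(-7)) = -52*(4 + 1 + 4*1)*(-35) = -52*(4 + 1 + 4)*(-35) = -52*9*(-35) = -468*(-35) = 16380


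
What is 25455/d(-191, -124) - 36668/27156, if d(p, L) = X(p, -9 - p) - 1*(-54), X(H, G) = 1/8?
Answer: 1378542649/2939637 ≈ 468.95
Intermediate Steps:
X(H, G) = 1/8
d(p, L) = 433/8 (d(p, L) = 1/8 - 1*(-54) = 1/8 + 54 = 433/8)
25455/d(-191, -124) - 36668/27156 = 25455/(433/8) - 36668/27156 = 25455*(8/433) - 36668*1/27156 = 203640/433 - 9167/6789 = 1378542649/2939637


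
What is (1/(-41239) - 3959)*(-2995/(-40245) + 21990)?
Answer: -9632544006501006/110644237 ≈ -8.7059e+7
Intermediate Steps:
(1/(-41239) - 3959)*(-2995/(-40245) + 21990) = (-1/41239 - 3959)*(-2995*(-1/40245) + 21990) = -163265202*(599/8049 + 21990)/41239 = -163265202/41239*176998109/8049 = -9632544006501006/110644237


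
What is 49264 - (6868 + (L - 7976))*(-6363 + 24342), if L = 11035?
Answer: -178428269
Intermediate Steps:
49264 - (6868 + (L - 7976))*(-6363 + 24342) = 49264 - (6868 + (11035 - 7976))*(-6363 + 24342) = 49264 - (6868 + 3059)*17979 = 49264 - 9927*17979 = 49264 - 1*178477533 = 49264 - 178477533 = -178428269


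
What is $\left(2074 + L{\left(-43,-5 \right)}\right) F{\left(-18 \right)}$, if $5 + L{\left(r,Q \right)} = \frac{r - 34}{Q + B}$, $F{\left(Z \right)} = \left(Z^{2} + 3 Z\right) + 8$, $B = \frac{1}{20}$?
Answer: $\frac{5215558}{9} \approx 5.7951 \cdot 10^{5}$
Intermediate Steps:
$B = \frac{1}{20} \approx 0.05$
$F{\left(Z \right)} = 8 + Z^{2} + 3 Z$
$L{\left(r,Q \right)} = -5 + \frac{-34 + r}{\frac{1}{20} + Q}$ ($L{\left(r,Q \right)} = -5 + \frac{r - 34}{Q + \frac{1}{20}} = -5 + \frac{-34 + r}{\frac{1}{20} + Q}$)
$\left(2074 + L{\left(-43,-5 \right)}\right) F{\left(-18 \right)} = \left(2074 + \frac{5 \left(-137 - -100 + 4 \left(-43\right)\right)}{1 + 20 \left(-5\right)}\right) \left(8 + \left(-18\right)^{2} + 3 \left(-18\right)\right) = \left(2074 + \frac{5 \left(-137 + 100 - 172\right)}{1 - 100}\right) \left(8 + 324 - 54\right) = \left(2074 + 5 \frac{1}{-99} \left(-209\right)\right) 278 = \left(2074 + 5 \left(- \frac{1}{99}\right) \left(-209\right)\right) 278 = \left(2074 + \frac{95}{9}\right) 278 = \frac{18761}{9} \cdot 278 = \frac{5215558}{9}$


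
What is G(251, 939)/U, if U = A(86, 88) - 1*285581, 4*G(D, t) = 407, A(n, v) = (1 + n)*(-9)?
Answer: -407/1145456 ≈ -0.00035532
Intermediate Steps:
A(n, v) = -9 - 9*n
G(D, t) = 407/4 (G(D, t) = (¼)*407 = 407/4)
U = -286364 (U = (-9 - 9*86) - 1*285581 = (-9 - 774) - 285581 = -783 - 285581 = -286364)
G(251, 939)/U = (407/4)/(-286364) = (407/4)*(-1/286364) = -407/1145456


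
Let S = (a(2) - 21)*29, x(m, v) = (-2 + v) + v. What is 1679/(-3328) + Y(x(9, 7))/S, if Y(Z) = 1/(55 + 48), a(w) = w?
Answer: -95291615/188873984 ≈ -0.50453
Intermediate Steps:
x(m, v) = -2 + 2*v
Y(Z) = 1/103
S = -551 (S = (2 - 21)*29 = -19*29 = -551)
1679/(-3328) + Y(x(9, 7))/S = 1679/(-3328) + (1/103)/(-551) = 1679*(-1/3328) + (1/103)*(-1/551) = -1679/3328 - 1/56753 = -95291615/188873984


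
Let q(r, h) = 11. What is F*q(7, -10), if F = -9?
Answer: -99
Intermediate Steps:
F*q(7, -10) = -9*11 = -99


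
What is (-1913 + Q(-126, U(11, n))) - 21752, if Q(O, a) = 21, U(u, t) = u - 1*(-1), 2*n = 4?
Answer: -23644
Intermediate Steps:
n = 2 (n = (1/2)*4 = 2)
U(u, t) = 1 + u (U(u, t) = u + 1 = 1 + u)
(-1913 + Q(-126, U(11, n))) - 21752 = (-1913 + 21) - 21752 = -1892 - 21752 = -23644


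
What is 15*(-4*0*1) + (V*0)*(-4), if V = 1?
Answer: 0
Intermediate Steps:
15*(-4*0*1) + (V*0)*(-4) = 15*(-4*0*1) + (1*0)*(-4) = 15*(0*1) + 0*(-4) = 15*0 + 0 = 0 + 0 = 0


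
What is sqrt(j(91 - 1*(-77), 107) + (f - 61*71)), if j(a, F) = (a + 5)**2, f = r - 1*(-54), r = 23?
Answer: 5*sqrt(1027) ≈ 160.23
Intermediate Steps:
f = 77 (f = 23 - 1*(-54) = 23 + 54 = 77)
j(a, F) = (5 + a)**2
sqrt(j(91 - 1*(-77), 107) + (f - 61*71)) = sqrt((5 + (91 - 1*(-77)))**2 + (77 - 61*71)) = sqrt((5 + (91 + 77))**2 + (77 - 4331)) = sqrt((5 + 168)**2 - 4254) = sqrt(173**2 - 4254) = sqrt(29929 - 4254) = sqrt(25675) = 5*sqrt(1027)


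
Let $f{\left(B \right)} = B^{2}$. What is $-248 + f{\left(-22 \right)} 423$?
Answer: $204484$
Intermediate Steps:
$-248 + f{\left(-22 \right)} 423 = -248 + \left(-22\right)^{2} \cdot 423 = -248 + 484 \cdot 423 = -248 + 204732 = 204484$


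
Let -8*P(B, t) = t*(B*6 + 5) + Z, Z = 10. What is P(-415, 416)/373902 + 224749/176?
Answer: 42028421549/32903376 ≈ 1277.3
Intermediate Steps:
P(B, t) = -5/4 - t*(5 + 6*B)/8 (P(B, t) = -(t*(B*6 + 5) + 10)/8 = -(t*(6*B + 5) + 10)/8 = -(t*(5 + 6*B) + 10)/8 = -(10 + t*(5 + 6*B))/8 = -5/4 - t*(5 + 6*B)/8)
P(-415, 416)/373902 + 224749/176 = (-5/4 - 5/8*416 - ¾*(-415)*416)/373902 + 224749/176 = (-5/4 - 260 + 129480)*(1/373902) + 224749*(1/176) = (516875/4)*(1/373902) + 224749/176 = 516875/1495608 + 224749/176 = 42028421549/32903376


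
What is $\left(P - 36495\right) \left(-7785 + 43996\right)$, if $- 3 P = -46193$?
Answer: $- \frac{2291866612}{3} \approx -7.6396 \cdot 10^{8}$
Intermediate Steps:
$P = \frac{46193}{3}$ ($P = \left(- \frac{1}{3}\right) \left(-46193\right) = \frac{46193}{3} \approx 15398.0$)
$\left(P - 36495\right) \left(-7785 + 43996\right) = \left(\frac{46193}{3} - 36495\right) \left(-7785 + 43996\right) = \left(- \frac{63292}{3}\right) 36211 = - \frac{2291866612}{3}$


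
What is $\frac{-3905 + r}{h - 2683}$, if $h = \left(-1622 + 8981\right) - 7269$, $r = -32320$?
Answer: $\frac{36225}{2593} \approx 13.97$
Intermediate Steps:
$h = 90$ ($h = 7359 - 7269 = 90$)
$\frac{-3905 + r}{h - 2683} = \frac{-3905 - 32320}{90 - 2683} = - \frac{36225}{-2593} = \left(-36225\right) \left(- \frac{1}{2593}\right) = \frac{36225}{2593}$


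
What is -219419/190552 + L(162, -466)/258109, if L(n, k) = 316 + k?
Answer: -56662601471/49183186168 ≈ -1.1521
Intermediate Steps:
-219419/190552 + L(162, -466)/258109 = -219419/190552 + (316 - 466)/258109 = -219419*1/190552 - 150*1/258109 = -219419/190552 - 150/258109 = -56662601471/49183186168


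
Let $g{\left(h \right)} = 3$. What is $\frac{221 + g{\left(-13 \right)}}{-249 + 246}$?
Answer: $- \frac{224}{3} \approx -74.667$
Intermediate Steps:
$\frac{221 + g{\left(-13 \right)}}{-249 + 246} = \frac{221 + 3}{-249 + 246} = \frac{224}{-3} = 224 \left(- \frac{1}{3}\right) = - \frac{224}{3}$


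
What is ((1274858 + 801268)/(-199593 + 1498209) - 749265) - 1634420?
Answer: -515914900639/216436 ≈ -2.3837e+6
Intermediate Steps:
((1274858 + 801268)/(-199593 + 1498209) - 749265) - 1634420 = (2076126/1298616 - 749265) - 1634420 = (2076126*(1/1298616) - 749265) - 1634420 = (346021/216436 - 749265) - 1634420 = -162167573519/216436 - 1634420 = -515914900639/216436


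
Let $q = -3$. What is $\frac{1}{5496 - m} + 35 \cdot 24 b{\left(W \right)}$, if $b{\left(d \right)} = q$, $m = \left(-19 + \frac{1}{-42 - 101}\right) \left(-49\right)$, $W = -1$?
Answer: $- \frac{1644919777}{652746} \approx -2520.0$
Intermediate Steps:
$m = \frac{133182}{143}$ ($m = \left(-19 + \frac{1}{-143}\right) \left(-49\right) = \left(-19 - \frac{1}{143}\right) \left(-49\right) = \left(- \frac{2718}{143}\right) \left(-49\right) = \frac{133182}{143} \approx 931.34$)
$b{\left(d \right)} = -3$
$\frac{1}{5496 - m} + 35 \cdot 24 b{\left(W \right)} = \frac{1}{5496 - \frac{133182}{143}} + 35 \cdot 24 \left(-3\right) = \frac{1}{5496 - \frac{133182}{143}} + 840 \left(-3\right) = \frac{1}{\frac{652746}{143}} - 2520 = \frac{143}{652746} - 2520 = - \frac{1644919777}{652746}$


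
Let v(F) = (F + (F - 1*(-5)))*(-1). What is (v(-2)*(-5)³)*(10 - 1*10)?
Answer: 0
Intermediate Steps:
v(F) = -5 - 2*F (v(F) = (F + (F + 5))*(-1) = (F + (5 + F))*(-1) = (5 + 2*F)*(-1) = -5 - 2*F)
(v(-2)*(-5)³)*(10 - 1*10) = ((-5 - 2*(-2))*(-5)³)*(10 - 1*10) = ((-5 + 4)*(-125))*(10 - 10) = -1*(-125)*0 = 125*0 = 0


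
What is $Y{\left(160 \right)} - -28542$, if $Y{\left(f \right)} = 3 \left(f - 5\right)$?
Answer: $29007$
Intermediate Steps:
$Y{\left(f \right)} = -15 + 3 f$ ($Y{\left(f \right)} = 3 \left(-5 + f\right) = -15 + 3 f$)
$Y{\left(160 \right)} - -28542 = \left(-15 + 3 \cdot 160\right) - -28542 = \left(-15 + 480\right) + 28542 = 465 + 28542 = 29007$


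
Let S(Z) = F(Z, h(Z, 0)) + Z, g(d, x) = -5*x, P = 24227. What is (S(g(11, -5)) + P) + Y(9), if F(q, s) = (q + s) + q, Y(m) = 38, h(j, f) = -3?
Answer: 24337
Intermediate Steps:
F(q, s) = s + 2*q
S(Z) = -3 + 3*Z (S(Z) = (-3 + 2*Z) + Z = -3 + 3*Z)
(S(g(11, -5)) + P) + Y(9) = ((-3 + 3*(-5*(-5))) + 24227) + 38 = ((-3 + 3*25) + 24227) + 38 = ((-3 + 75) + 24227) + 38 = (72 + 24227) + 38 = 24299 + 38 = 24337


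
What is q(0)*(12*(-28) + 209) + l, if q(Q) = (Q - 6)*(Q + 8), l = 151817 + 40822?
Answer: 198735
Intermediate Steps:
l = 192639
q(Q) = (-6 + Q)*(8 + Q)
q(0)*(12*(-28) + 209) + l = (-48 + 0² + 2*0)*(12*(-28) + 209) + 192639 = (-48 + 0 + 0)*(-336 + 209) + 192639 = -48*(-127) + 192639 = 6096 + 192639 = 198735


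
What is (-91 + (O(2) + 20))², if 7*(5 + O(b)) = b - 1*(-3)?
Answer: 277729/49 ≈ 5667.9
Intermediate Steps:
O(b) = -32/7 + b/7 (O(b) = -5 + (b - 1*(-3))/7 = -5 + (b + 3)/7 = -5 + (3 + b)/7 = -5 + (3/7 + b/7) = -32/7 + b/7)
(-91 + (O(2) + 20))² = (-91 + ((-32/7 + (⅐)*2) + 20))² = (-91 + ((-32/7 + 2/7) + 20))² = (-91 + (-30/7 + 20))² = (-91 + 110/7)² = (-527/7)² = 277729/49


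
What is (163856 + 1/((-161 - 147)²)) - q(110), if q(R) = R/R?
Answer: 15543940721/94864 ≈ 1.6386e+5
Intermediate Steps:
q(R) = 1
(163856 + 1/((-161 - 147)²)) - q(110) = (163856 + 1/((-161 - 147)²)) - 1*1 = (163856 + 1/((-308)²)) - 1 = (163856 + 1/94864) - 1 = 15544035585/94864 - 1 = 15543940721/94864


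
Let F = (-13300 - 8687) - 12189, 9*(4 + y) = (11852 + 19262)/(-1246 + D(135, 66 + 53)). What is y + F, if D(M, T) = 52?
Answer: -183664697/5373 ≈ -34183.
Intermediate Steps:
y = -37049/5373 (y = -4 + ((11852 + 19262)/(-1246 + 52))/9 = -4 + (31114/(-1194))/9 = -4 + (31114*(-1/1194))/9 = -4 + (⅑)*(-15557/597) = -4 - 15557/5373 = -37049/5373 ≈ -6.8954)
F = -34176 (F = -21987 - 12189 = -34176)
y + F = -37049/5373 - 34176 = -183664697/5373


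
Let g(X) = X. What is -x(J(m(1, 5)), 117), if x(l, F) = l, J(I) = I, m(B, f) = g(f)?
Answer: -5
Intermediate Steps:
m(B, f) = f
-x(J(m(1, 5)), 117) = -1*5 = -5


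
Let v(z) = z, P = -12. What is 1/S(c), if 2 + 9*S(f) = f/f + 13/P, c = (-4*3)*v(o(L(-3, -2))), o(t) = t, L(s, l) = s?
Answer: -108/25 ≈ -4.3200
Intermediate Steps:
c = 36 (c = -4*3*(-3) = -12*(-3) = 36)
S(f) = -25/108 (S(f) = -2/9 + (f/f + 13/(-12))/9 = -2/9 + (1 + 13*(-1/12))/9 = -2/9 + (1 - 13/12)/9 = -2/9 + (⅑)*(-1/12) = -2/9 - 1/108 = -25/108)
1/S(c) = 1/(-25/108) = -108/25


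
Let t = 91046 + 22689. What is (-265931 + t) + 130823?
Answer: -21373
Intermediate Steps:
t = 113735
(-265931 + t) + 130823 = (-265931 + 113735) + 130823 = -152196 + 130823 = -21373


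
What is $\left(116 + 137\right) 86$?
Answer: $21758$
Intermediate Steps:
$\left(116 + 137\right) 86 = 253 \cdot 86 = 21758$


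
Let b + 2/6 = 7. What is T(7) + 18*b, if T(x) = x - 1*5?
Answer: 122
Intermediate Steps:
b = 20/3 (b = -1/3 + 7 = 20/3 ≈ 6.6667)
T(x) = -5 + x (T(x) = x - 5 = -5 + x)
T(7) + 18*b = (-5 + 7) + 18*(20/3) = 2 + 120 = 122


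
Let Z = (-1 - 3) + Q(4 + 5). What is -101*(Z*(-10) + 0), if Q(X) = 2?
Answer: -2020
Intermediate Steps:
Z = -2 (Z = (-1 - 3) + 2 = -4 + 2 = -2)
-101*(Z*(-10) + 0) = -101*(-2*(-10) + 0) = -101*(20 + 0) = -101*20 = -2020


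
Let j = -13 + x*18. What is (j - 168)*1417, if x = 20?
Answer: 253643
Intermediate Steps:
j = 347 (j = -13 + 20*18 = -13 + 360 = 347)
(j - 168)*1417 = (347 - 168)*1417 = 179*1417 = 253643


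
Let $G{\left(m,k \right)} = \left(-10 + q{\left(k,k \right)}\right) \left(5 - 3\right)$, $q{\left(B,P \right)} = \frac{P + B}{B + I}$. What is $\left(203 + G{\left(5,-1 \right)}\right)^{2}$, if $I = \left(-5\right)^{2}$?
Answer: $\frac{1203409}{36} \approx 33428.0$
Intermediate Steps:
$I = 25$
$q{\left(B,P \right)} = \frac{B + P}{25 + B}$ ($q{\left(B,P \right)} = \frac{P + B}{B + 25} = \frac{B + P}{25 + B}$)
$G{\left(m,k \right)} = -20 + \frac{4 k}{25 + k}$ ($G{\left(m,k \right)} = \left(-10 + \frac{k + k}{25 + k}\right) \left(5 - 3\right) = \left(-10 + \frac{2 k}{25 + k}\right) 2 = -20 + \frac{4 k}{25 + k}$)
$\left(203 + G{\left(5,-1 \right)}\right)^{2} = \left(203 + \frac{4 \left(-125 - -4\right)}{25 - 1}\right)^{2} = \left(203 + \frac{4 \left(-125 + 4\right)}{24}\right)^{2} = \left(203 + 4 \cdot \frac{1}{24} \left(-121\right)\right)^{2} = \left(203 - \frac{121}{6}\right)^{2} = \left(\frac{1097}{6}\right)^{2} = \frac{1203409}{36}$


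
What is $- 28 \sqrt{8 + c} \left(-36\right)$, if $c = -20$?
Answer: $2016 i \sqrt{3} \approx 3491.8 i$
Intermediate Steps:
$- 28 \sqrt{8 + c} \left(-36\right) = - 28 \sqrt{8 - 20} \left(-36\right) = - 28 \sqrt{-12} \left(-36\right) = - 28 \cdot 2 i \sqrt{3} \left(-36\right) = - 56 i \sqrt{3} \left(-36\right) = 2016 i \sqrt{3}$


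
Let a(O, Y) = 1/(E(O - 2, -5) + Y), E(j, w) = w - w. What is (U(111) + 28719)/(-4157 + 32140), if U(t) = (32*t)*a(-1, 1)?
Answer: 32271/27983 ≈ 1.1532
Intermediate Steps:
E(j, w) = 0
a(O, Y) = 1/Y (a(O, Y) = 1/(0 + Y) = 1/Y)
U(t) = 32*t (U(t) = (32*t)/1 = (32*t)*1 = 32*t)
(U(111) + 28719)/(-4157 + 32140) = (32*111 + 28719)/(-4157 + 32140) = (3552 + 28719)/27983 = 32271*(1/27983) = 32271/27983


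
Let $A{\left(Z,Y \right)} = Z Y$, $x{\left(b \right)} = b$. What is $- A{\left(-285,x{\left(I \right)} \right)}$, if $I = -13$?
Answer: $-3705$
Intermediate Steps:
$A{\left(Z,Y \right)} = Y Z$
$- A{\left(-285,x{\left(I \right)} \right)} = - \left(-13\right) \left(-285\right) = \left(-1\right) 3705 = -3705$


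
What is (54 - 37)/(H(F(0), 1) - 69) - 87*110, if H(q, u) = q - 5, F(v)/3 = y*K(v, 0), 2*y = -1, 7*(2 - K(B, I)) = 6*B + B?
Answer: -736907/77 ≈ -9570.2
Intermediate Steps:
K(B, I) = 2 - B (K(B, I) = 2 - (6*B + B)/7 = 2 - B)
y = -1/2 (y = (1/2)*(-1) = -1/2 ≈ -0.50000)
F(v) = -3 + 3*v/2 (F(v) = 3*(-(2 - v)/2) = 3*(-1 + v/2) = -3 + 3*v/2)
H(q, u) = -5 + q
(54 - 37)/(H(F(0), 1) - 69) - 87*110 = (54 - 37)/((-5 + (-3 + (3/2)*0)) - 69) - 87*110 = 17/((-5 + (-3 + 0)) - 69) - 9570 = 17/((-5 - 3) - 69) - 9570 = 17/(-8 - 69) - 9570 = 17/(-77) - 9570 = 17*(-1/77) - 9570 = -17/77 - 9570 = -736907/77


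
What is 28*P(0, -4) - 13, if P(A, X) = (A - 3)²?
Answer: 239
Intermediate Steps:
P(A, X) = (-3 + A)²
28*P(0, -4) - 13 = 28*(-3 + 0)² - 13 = 28*(-3)² - 13 = 28*9 - 13 = 252 - 13 = 239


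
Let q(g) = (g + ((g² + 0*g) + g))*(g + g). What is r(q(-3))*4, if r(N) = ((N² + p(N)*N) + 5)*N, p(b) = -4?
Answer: -28872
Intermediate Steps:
q(g) = 2*g*(g² + 2*g) (q(g) = (g + ((g² + 0) + g))*(2*g) = (g + (g² + g))*(2*g) = (g + (g + g²))*(2*g) = (g² + 2*g)*(2*g) = 2*g*(g² + 2*g))
r(N) = N*(5 + N² - 4*N) (r(N) = ((N² - 4*N) + 5)*N = (5 + N² - 4*N)*N = N*(5 + N² - 4*N))
r(q(-3))*4 = ((2*(-3)²*(2 - 3))*(5 + (2*(-3)²*(2 - 3))² - 8*(-3)²*(2 - 3)))*4 = ((2*9*(-1))*(5 + (2*9*(-1))² - 8*9*(-1)))*4 = -18*(5 + (-18)² - 4*(-18))*4 = -18*(5 + 324 + 72)*4 = -18*401*4 = -7218*4 = -28872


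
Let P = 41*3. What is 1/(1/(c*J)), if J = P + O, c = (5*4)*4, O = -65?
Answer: 4640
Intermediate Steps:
P = 123
c = 80 (c = 20*4 = 80)
J = 58 (J = 123 - 65 = 58)
1/(1/(c*J)) = 1/(1/(80*58)) = 1/(1/4640) = 4640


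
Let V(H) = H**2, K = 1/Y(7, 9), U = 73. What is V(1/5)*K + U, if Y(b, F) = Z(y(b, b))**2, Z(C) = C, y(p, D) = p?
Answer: 89426/1225 ≈ 73.001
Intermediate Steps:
Y(b, F) = b**2
K = 1/49 (K = 1/(7**2) = 1/49 ≈ 0.020408)
V(1/5)*K + U = (1/5)**2*(1/49) + 73 = (1/25)*(1/49) + 73 = 1/1225 + 73 = 89426/1225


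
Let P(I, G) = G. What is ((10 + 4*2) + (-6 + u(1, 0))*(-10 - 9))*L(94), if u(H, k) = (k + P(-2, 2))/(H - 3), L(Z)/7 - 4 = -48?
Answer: -46508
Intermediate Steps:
L(Z) = -308 (L(Z) = 28 + 7*(-48) = 28 - 336 = -308)
u(H, k) = (2 + k)/(-3 + H) (u(H, k) = (k + 2)/(H - 3) = (2 + k)/(-3 + H))
((10 + 4*2) + (-6 + u(1, 0))*(-10 - 9))*L(94) = ((10 + 4*2) + (-6 + (2 + 0)/(-3 + 1))*(-10 - 9))*(-308) = ((10 + 8) + (-6 + 2/(-2))*(-19))*(-308) = (18 + (-6 - ½*2)*(-19))*(-308) = (18 + (-6 - 1)*(-19))*(-308) = (18 - 7*(-19))*(-308) = (18 + 133)*(-308) = 151*(-308) = -46508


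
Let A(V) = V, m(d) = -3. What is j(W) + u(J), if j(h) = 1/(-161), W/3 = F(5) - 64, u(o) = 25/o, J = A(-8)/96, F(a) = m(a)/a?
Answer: -48301/161 ≈ -300.01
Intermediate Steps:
F(a) = -3/a
J = -1/12 (J = -8/96 = -8*1/96 = -1/12 ≈ -0.083333)
W = -969/5 (W = 3*(-3/5 - 64) = 3*(-3*⅕ - 64) = 3*(-⅗ - 64) = 3*(-323/5) = -969/5 ≈ -193.80)
j(h) = -1/161
j(W) + u(J) = -1/161 + 25/(-1/12) = -1/161 + 25*(-12) = -1/161 - 300 = -48301/161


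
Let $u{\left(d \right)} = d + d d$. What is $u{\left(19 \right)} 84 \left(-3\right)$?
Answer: $-95760$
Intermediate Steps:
$u{\left(d \right)} = d + d^{2}$
$u{\left(19 \right)} 84 \left(-3\right) = 19 \left(1 + 19\right) 84 \left(-3\right) = 19 \cdot 20 \left(-252\right) = 380 \left(-252\right) = -95760$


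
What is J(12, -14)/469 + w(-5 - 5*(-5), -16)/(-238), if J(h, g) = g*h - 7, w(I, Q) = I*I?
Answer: -16375/7973 ≈ -2.0538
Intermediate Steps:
w(I, Q) = I²
J(h, g) = -7 + g*h
J(12, -14)/469 + w(-5 - 5*(-5), -16)/(-238) = (-7 - 14*12)/469 + (-5 - 5*(-5))²/(-238) = (-7 - 168)*(1/469) + (-5 + 25)²*(-1/238) = -175*1/469 + 20²*(-1/238) = -25/67 + 400*(-1/238) = -25/67 - 200/119 = -16375/7973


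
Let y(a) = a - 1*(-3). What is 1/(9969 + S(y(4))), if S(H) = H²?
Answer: 1/10018 ≈ 9.9820e-5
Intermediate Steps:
y(a) = 3 + a (y(a) = a + 3 = 3 + a)
1/(9969 + S(y(4))) = 1/(9969 + (3 + 4)²) = 1/(9969 + 7²) = 1/(9969 + 49) = 1/10018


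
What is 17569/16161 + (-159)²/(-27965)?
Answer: 82750844/451942365 ≈ 0.18310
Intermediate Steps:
17569/16161 + (-159)²/(-27965) = 17569*(1/16161) + 25281*(-1/27965) = 17569/16161 - 25281/27965 = 82750844/451942365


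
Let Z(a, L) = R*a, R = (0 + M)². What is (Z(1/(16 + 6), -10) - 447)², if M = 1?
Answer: 96687889/484 ≈ 1.9977e+5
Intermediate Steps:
R = 1 (R = (0 + 1)² = 1² = 1)
Z(a, L) = a (Z(a, L) = 1*a = a)
(Z(1/(16 + 6), -10) - 447)² = (1/(16 + 6) - 447)² = (1/22 - 447)² = (-9833/22)² = 96687889/484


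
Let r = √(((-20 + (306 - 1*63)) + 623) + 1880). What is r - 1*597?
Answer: -597 + √2726 ≈ -544.79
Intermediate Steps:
r = √2726 (r = √(((-20 + (306 - 63)) + 623) + 1880) = √(((-20 + 243) + 623) + 1880) = √((223 + 623) + 1880) = √(846 + 1880) = √2726 ≈ 52.211)
r - 1*597 = √2726 - 1*597 = √2726 - 597 = -597 + √2726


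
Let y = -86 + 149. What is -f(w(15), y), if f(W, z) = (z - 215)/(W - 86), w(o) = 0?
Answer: -76/43 ≈ -1.7674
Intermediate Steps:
y = 63
f(W, z) = (-215 + z)/(-86 + W)
-f(w(15), y) = -(-215 + 63)/(-86 + 0) = -(-152)/(-86) = -(-1)*(-152)/86 = -1*76/43 = -76/43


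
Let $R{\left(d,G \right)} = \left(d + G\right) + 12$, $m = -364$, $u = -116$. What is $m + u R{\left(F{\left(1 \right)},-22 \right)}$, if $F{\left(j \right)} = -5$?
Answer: $1376$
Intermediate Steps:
$R{\left(d,G \right)} = 12 + G + d$ ($R{\left(d,G \right)} = \left(G + d\right) + 12 = 12 + G + d$)
$m + u R{\left(F{\left(1 \right)},-22 \right)} = -364 - 116 \left(12 - 22 - 5\right) = -364 - -1740 = -364 + 1740 = 1376$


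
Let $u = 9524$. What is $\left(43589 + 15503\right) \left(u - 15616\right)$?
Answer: $-359988464$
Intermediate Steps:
$\left(43589 + 15503\right) \left(u - 15616\right) = \left(43589 + 15503\right) \left(9524 - 15616\right) = 59092 \left(-6092\right) = -359988464$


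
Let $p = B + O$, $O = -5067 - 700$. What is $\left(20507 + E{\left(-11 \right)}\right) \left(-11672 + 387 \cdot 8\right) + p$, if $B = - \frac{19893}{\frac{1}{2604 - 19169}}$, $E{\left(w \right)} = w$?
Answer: $153748082$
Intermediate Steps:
$O = -5767$ ($O = -5067 - 700 = -5767$)
$B = 329527545$ ($B = - \frac{19893}{\frac{1}{-16565}} = - \frac{19893}{- \frac{1}{16565}} = \left(-19893\right) \left(-16565\right) = 329527545$)
$p = 329521778$ ($p = 329527545 - 5767 = 329521778$)
$\left(20507 + E{\left(-11 \right)}\right) \left(-11672 + 387 \cdot 8\right) + p = \left(20507 - 11\right) \left(-11672 + 387 \cdot 8\right) + 329521778 = 20496 \left(-11672 + 3096\right) + 329521778 = 20496 \left(-8576\right) + 329521778 = -175773696 + 329521778 = 153748082$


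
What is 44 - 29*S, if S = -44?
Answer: 1320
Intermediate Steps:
44 - 29*S = 44 - 29*(-44) = 44 + 1276 = 1320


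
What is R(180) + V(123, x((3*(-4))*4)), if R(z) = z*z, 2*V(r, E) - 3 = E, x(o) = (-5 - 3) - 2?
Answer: 64793/2 ≈ 32397.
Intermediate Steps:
x(o) = -10 (x(o) = -8 - 2 = -10)
V(r, E) = 3/2 + E/2
R(z) = z²
R(180) + V(123, x((3*(-4))*4)) = 180² + (3/2 + (½)*(-10)) = 32400 + (3/2 - 5) = 32400 - 7/2 = 64793/2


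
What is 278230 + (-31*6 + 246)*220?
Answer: 291430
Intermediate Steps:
278230 + (-31*6 + 246)*220 = 278230 + (-186 + 246)*220 = 278230 + 60*220 = 278230 + 13200 = 291430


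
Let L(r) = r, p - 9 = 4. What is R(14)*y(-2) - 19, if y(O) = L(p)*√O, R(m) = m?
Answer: -19 + 182*I*√2 ≈ -19.0 + 257.39*I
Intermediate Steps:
p = 13 (p = 9 + 4 = 13)
y(O) = 13*√O
R(14)*y(-2) - 19 = 14*(13*√(-2)) - 19 = 14*(13*(I*√2)) - 19 = 14*(13*I*√2) - 19 = 182*I*√2 - 19 = -19 + 182*I*√2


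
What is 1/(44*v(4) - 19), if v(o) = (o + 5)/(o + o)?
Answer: 2/61 ≈ 0.032787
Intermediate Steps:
v(o) = (5 + o)/(2*o) (v(o) = (5 + o)/((2*o)) = (5 + o)*(1/(2*o)) = (5 + o)/(2*o))
1/(44*v(4) - 19) = 1/(44*((½)*(5 + 4)/4) - 19) = 1/(44*((½)*(¼)*9) - 19) = 1/(44*(9/8) - 19) = 1/(99/2 - 19) = 1/(61/2) = 2/61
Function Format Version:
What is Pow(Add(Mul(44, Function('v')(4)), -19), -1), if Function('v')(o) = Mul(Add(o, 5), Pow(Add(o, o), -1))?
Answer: Rational(2, 61) ≈ 0.032787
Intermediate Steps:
Function('v')(o) = Mul(Rational(1, 2), Pow(o, -1), Add(5, o)) (Function('v')(o) = Mul(Add(5, o), Pow(Mul(2, o), -1)) = Mul(Add(5, o), Mul(Rational(1, 2), Pow(o, -1))) = Mul(Rational(1, 2), Pow(o, -1), Add(5, o)))
Pow(Add(Mul(44, Function('v')(4)), -19), -1) = Pow(Add(Mul(44, Mul(Rational(1, 2), Pow(4, -1), Add(5, 4))), -19), -1) = Pow(Add(Mul(44, Mul(Rational(1, 2), Rational(1, 4), 9)), -19), -1) = Pow(Add(Mul(44, Rational(9, 8)), -19), -1) = Pow(Add(Rational(99, 2), -19), -1) = Pow(Rational(61, 2), -1) = Rational(2, 61)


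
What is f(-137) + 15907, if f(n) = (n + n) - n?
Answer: 15770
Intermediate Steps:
f(n) = n (f(n) = 2*n - n = n)
f(-137) + 15907 = -137 + 15907 = 15770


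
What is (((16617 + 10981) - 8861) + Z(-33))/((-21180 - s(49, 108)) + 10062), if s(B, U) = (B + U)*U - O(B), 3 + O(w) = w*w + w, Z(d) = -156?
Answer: -18581/25627 ≈ -0.72506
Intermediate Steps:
O(w) = -3 + w + w² (O(w) = -3 + (w*w + w) = -3 + (w² + w) = -3 + (w + w²) = -3 + w + w²)
s(B, U) = 3 - B - B² + U*(B + U) (s(B, U) = (B + U)*U - (-3 + B + B²) = U*(B + U) + (3 - B - B²) = 3 - B - B² + U*(B + U))
(((16617 + 10981) - 8861) + Z(-33))/((-21180 - s(49, 108)) + 10062) = (((16617 + 10981) - 8861) - 156)/((-21180 - (3 + 108² - 1*49 - 1*49² + 49*108)) + 10062) = ((27598 - 8861) - 156)/((-21180 - (3 + 11664 - 49 - 1*2401 + 5292)) + 10062) = (18737 - 156)/((-21180 - (3 + 11664 - 49 - 2401 + 5292)) + 10062) = 18581/((-21180 - 1*14509) + 10062) = 18581/((-21180 - 14509) + 10062) = 18581/(-35689 + 10062) = 18581/(-25627) = 18581*(-1/25627) = -18581/25627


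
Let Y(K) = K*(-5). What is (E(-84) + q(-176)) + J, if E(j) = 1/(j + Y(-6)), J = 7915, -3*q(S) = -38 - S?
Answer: 424925/54 ≈ 7869.0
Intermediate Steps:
q(S) = 38/3 + S/3 (q(S) = -(-38 - S)/3 = 38/3 + S/3)
Y(K) = -5*K
E(j) = 1/(30 + j) (E(j) = 1/(j - 5*(-6)) = 1/(j + 30) = 1/(30 + j))
(E(-84) + q(-176)) + J = (1/(30 - 84) + (38/3 + (1/3)*(-176))) + 7915 = (1/(-54) + (38/3 - 176/3)) + 7915 = (-1/54 - 46) + 7915 = -2485/54 + 7915 = 424925/54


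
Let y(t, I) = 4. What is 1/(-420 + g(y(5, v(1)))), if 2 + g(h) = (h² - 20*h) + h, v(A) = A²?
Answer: -1/482 ≈ -0.0020747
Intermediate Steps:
g(h) = -2 + h² - 19*h (g(h) = -2 + ((h² - 20*h) + h) = -2 + (h² - 19*h) = -2 + h² - 19*h)
1/(-420 + g(y(5, v(1)))) = 1/(-420 + (-2 + 4² - 19*4)) = 1/(-420 + (-2 + 16 - 76)) = 1/(-420 - 62) = 1/(-482) = -1/482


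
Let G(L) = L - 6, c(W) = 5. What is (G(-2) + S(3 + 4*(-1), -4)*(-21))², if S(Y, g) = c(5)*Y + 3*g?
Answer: 121801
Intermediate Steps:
S(Y, g) = 3*g + 5*Y (S(Y, g) = 5*Y + 3*g = 3*g + 5*Y)
G(L) = -6 + L
(G(-2) + S(3 + 4*(-1), -4)*(-21))² = ((-6 - 2) + (3*(-4) + 5*(3 + 4*(-1)))*(-21))² = (-8 + (-12 + 5*(3 - 4))*(-21))² = (-8 + (-12 + 5*(-1))*(-21))² = (-8 + (-12 - 5)*(-21))² = (-8 - 17*(-21))² = (-8 + 357)² = 349² = 121801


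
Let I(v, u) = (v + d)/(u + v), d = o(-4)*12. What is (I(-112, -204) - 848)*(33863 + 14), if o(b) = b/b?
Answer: -2268641059/79 ≈ -2.8717e+7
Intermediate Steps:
o(b) = 1
d = 12 (d = 1*12 = 12)
I(v, u) = (12 + v)/(u + v) (I(v, u) = (v + 12)/(u + v) = (12 + v)/(u + v))
(I(-112, -204) - 848)*(33863 + 14) = ((12 - 112)/(-204 - 112) - 848)*(33863 + 14) = (-100/(-316) - 848)*33877 = (-1/316*(-100) - 848)*33877 = (25/79 - 848)*33877 = -66967/79*33877 = -2268641059/79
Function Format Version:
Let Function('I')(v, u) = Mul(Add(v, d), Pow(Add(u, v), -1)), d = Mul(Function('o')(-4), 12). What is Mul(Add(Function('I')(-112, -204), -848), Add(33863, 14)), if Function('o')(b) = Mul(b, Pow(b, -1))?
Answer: Rational(-2268641059, 79) ≈ -2.8717e+7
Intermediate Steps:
Function('o')(b) = 1
d = 12 (d = Mul(1, 12) = 12)
Function('I')(v, u) = Mul(Pow(Add(u, v), -1), Add(12, v)) (Function('I')(v, u) = Mul(Add(v, 12), Pow(Add(u, v), -1)) = Mul(Add(12, v), Pow(Add(u, v), -1)) = Mul(Pow(Add(u, v), -1), Add(12, v)))
Mul(Add(Function('I')(-112, -204), -848), Add(33863, 14)) = Mul(Add(Mul(Pow(Add(-204, -112), -1), Add(12, -112)), -848), Add(33863, 14)) = Mul(Add(Mul(Pow(-316, -1), -100), -848), 33877) = Mul(Add(Mul(Rational(-1, 316), -100), -848), 33877) = Mul(Add(Rational(25, 79), -848), 33877) = Mul(Rational(-66967, 79), 33877) = Rational(-2268641059, 79)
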